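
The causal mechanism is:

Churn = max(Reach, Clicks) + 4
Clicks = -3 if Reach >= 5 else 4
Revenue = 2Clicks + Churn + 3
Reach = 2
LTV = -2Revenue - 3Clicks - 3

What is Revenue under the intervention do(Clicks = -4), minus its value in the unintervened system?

-18

Under do(Clicks=-4), the mechanism Clicks = -3 if Reach >= 5 else 4 is discarded; Clicks is fixed at -4.
Churn = max(Reach, Clicks) + 4  [with Reach=2, Clicks=-4]  = 6
Revenue = 2Clicks + Churn + 3  [with Clicks=-4, Churn=6]  = 1
Without intervention: Clicks = -3 if Reach >= 5 else 4  [with Reach=2]  = 4; Churn = max(Reach, Clicks) + 4  [with Reach=2, Clicks=4]  = 8; Revenue = 2Clicks + Churn + 3  [with Clicks=4, Churn=8]  = 19.
Change = 1 − 19 = -18.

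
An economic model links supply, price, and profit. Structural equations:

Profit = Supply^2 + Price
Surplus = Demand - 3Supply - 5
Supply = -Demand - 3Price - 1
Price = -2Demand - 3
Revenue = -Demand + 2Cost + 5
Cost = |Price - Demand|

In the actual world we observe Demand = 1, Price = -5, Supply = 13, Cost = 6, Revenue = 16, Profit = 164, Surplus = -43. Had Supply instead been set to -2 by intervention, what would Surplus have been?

The intervention breaks the incoming arrows to Supply: Supply = -Demand - 3Price - 1 no longer applies, and Supply = -2.
Surplus = Demand - 3Supply - 5  [with Demand=1, Supply=-2]  = 2

2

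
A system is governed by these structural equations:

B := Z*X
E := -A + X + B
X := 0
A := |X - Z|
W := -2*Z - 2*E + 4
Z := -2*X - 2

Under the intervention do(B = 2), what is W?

8

The intervention breaks the incoming arrows to B: B := Z*X no longer applies, and B = 2.
Z = -2*X - 2  [with X=0]  = -2
A = |X - Z|  [with X=0, Z=-2]  = 2
E = -A + X + B  [with A=2, X=0, B=2]  = 0
W = -2*Z - 2*E + 4  [with Z=-2, E=0]  = 8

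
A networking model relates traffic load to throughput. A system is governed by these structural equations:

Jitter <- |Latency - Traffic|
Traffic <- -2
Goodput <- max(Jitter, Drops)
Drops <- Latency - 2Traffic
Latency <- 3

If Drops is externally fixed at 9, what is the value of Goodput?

9

do(Drops=9) replaces the equation Drops <- Latency - 2Traffic with the constant Drops = 9.
Jitter = |Latency - Traffic|  [with Latency=3, Traffic=-2]  = 5
Goodput = max(Jitter, Drops)  [with Jitter=5, Drops=9]  = 9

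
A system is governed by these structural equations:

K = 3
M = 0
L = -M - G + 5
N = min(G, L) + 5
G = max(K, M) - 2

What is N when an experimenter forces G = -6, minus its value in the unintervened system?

do(G=-6) replaces the equation G = max(K, M) - 2 with the constant G = -6.
L = -M - G + 5  [with M=0, G=-6]  = 11
N = min(G, L) + 5  [with G=-6, L=11]  = -1
Without intervention: G = max(K, M) - 2  [with K=3, M=0]  = 1; L = -M - G + 5  [with M=0, G=1]  = 4; N = min(G, L) + 5  [with G=1, L=4]  = 6.
Change = -1 − 6 = -7.

-7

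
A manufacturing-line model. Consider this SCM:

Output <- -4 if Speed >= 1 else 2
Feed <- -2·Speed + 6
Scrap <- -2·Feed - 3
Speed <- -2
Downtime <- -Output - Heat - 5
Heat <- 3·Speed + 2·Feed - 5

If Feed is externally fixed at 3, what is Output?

do(Feed=3) replaces the equation Feed <- -2·Speed + 6 with the constant Feed = 3.
Since Output is not a descendant of the intervened variable, it is unaffected.
Output = -4 if Speed >= 1 else 2  [with Speed=-2]  = 2

2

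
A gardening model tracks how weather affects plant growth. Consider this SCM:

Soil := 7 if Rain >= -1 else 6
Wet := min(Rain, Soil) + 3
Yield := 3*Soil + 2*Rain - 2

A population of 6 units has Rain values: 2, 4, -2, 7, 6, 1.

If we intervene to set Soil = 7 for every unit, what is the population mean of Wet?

do(Soil=7) breaks Soil's dependence on Rain. With Soil=7 fixed, Wet across the units is 5, 7, 1, 10, 9, 4, mean 6.

6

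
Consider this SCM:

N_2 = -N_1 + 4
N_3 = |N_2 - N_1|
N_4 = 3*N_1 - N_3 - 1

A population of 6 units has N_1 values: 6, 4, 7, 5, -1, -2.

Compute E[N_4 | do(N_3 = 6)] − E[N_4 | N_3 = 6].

3.5

Under do(N_3=6), N_3's equation is replaced by N_3=6 for every unit. Per-unit N_4: 11, 5, 14, 8, -10, -13. Mean = 2.5.
E[N_4|N_3=6] averages over only the 2 units with N_3=6 (N_1 = 5, -1): N_4 = 8, -10, mean -1.
Difference = 2.5 − (-1) = 3.5.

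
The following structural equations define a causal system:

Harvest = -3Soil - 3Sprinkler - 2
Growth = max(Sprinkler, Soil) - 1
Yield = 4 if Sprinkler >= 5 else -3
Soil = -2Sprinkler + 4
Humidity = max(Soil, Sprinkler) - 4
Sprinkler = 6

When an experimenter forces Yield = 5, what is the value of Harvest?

4

The intervention breaks the incoming arrows to Yield: Yield = 4 if Sprinkler >= 5 else -3 no longer applies, and Yield = 5.
Since Harvest is not a descendant of the intervened variable, it is unaffected.
Soil = -2Sprinkler + 4  [with Sprinkler=6]  = -8
Harvest = -3Soil - 3Sprinkler - 2  [with Soil=-8, Sprinkler=6]  = 4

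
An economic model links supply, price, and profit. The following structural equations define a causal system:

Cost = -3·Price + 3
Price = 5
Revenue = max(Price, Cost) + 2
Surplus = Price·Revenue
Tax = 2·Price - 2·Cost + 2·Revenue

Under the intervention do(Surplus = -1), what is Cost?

-12

Under do(Surplus=-1), the mechanism Surplus = Price·Revenue is discarded; Surplus is fixed at -1.
No directed path runs from Surplus to Cost, so Cost keeps its natural value.
Cost = -3·Price + 3  [with Price=5]  = -12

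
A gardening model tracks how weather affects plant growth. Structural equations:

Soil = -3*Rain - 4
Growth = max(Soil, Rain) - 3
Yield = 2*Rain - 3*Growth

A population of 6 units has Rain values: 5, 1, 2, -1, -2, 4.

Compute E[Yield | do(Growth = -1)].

Under do(Growth=-1), Growth's equation is replaced by Growth=-1 for every unit. Per-unit Yield: 13, 5, 7, 1, -1, 11. Mean = 6.

6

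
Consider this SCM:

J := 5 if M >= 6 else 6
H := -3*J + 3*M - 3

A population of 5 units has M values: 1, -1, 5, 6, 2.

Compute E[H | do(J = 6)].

do(J=6) breaks J's dependence on M. With J=6 fixed, H across the units is -18, -24, -6, -3, -15, mean -13.2.

-13.2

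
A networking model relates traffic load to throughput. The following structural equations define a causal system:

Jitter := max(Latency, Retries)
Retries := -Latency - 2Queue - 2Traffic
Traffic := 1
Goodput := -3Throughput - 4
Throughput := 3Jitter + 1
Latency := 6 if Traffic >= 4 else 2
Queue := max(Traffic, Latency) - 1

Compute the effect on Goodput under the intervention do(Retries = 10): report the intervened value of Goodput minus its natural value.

The intervention breaks the incoming arrows to Retries: Retries := -Latency - 2Queue - 2Traffic no longer applies, and Retries = 10.
Latency = 6 if Traffic >= 4 else 2  [with Traffic=1]  = 2
Jitter = max(Latency, Retries)  [with Latency=2, Retries=10]  = 10
Throughput = 3Jitter + 1  [with Jitter=10]  = 31
Goodput = -3Throughput - 4  [with Throughput=31]  = -97
Without intervention: Latency = 6 if Traffic >= 4 else 2  [with Traffic=1]  = 2; Queue = max(Traffic, Latency) - 1  [with Traffic=1, Latency=2]  = 1; Retries = -Latency - 2Queue - 2Traffic  [with Latency=2, Queue=1, Traffic=1]  = -6; Jitter = max(Latency, Retries)  [with Latency=2, Retries=-6]  = 2; Throughput = 3Jitter + 1  [with Jitter=2]  = 7; Goodput = -3Throughput - 4  [with Throughput=7]  = -25.
Change = -97 − (-25) = -72.

-72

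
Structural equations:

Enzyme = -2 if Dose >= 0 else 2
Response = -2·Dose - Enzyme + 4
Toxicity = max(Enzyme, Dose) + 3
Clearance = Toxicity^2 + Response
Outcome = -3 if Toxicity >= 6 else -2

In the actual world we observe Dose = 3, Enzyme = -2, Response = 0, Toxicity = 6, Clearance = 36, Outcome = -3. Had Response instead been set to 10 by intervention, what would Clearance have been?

do(Response=10) replaces the equation Response = -2·Dose - Enzyme + 4 with the constant Response = 10.
Enzyme = -2 if Dose >= 0 else 2  [with Dose=3]  = -2
Toxicity = max(Enzyme, Dose) + 3  [with Enzyme=-2, Dose=3]  = 6
Clearance = Toxicity^2 + Response  [with Toxicity=6, Response=10]  = 46

46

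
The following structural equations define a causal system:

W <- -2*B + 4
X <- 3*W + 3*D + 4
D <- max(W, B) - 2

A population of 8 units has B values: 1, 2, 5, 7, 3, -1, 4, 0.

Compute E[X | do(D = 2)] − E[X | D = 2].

-3.75

Every unit gets D=2 under the intervention. X values become 16, 10, -8, -20, 4, 28, -2, 22; E[X|do(D=2)] = 6.25.
E[X|D=2] averages over only the 2 units with D=2 (B = 4, 0): X = -2, 22, mean 10.
Difference = 6.25 − 10 = -3.75.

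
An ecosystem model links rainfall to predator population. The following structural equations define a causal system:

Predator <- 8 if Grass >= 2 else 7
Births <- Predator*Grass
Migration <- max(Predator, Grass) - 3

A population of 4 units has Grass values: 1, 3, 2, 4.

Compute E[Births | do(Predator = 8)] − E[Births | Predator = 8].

-4

Under do(Predator=8), Predator's equation is replaced by Predator=8 for every unit. Per-unit Births: 8, 24, 16, 32. Mean = 20.
Conditioning on Predator=8 selects the 3 unit(s) with Grass ∈ {3, 2, 4}. Their Births values: 24, 16, 32. Mean = 24.
Difference = 20 − 24 = -4.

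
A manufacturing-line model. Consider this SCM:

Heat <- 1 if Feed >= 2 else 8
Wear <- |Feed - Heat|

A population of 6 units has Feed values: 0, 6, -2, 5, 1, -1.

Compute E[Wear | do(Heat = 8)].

6.5

do(Heat=8) breaks Heat's dependence on Feed. With Heat=8 fixed, Wear across the units is 8, 2, 10, 3, 7, 9, mean 6.5.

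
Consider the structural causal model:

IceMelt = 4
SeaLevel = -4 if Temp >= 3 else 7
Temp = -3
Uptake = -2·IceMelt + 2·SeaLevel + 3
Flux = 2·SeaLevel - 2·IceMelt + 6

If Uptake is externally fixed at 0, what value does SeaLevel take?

do(Uptake=0) replaces the equation Uptake = -2·IceMelt + 2·SeaLevel + 3 with the constant Uptake = 0.
SeaLevel is not downstream of the intervention, so its value is determined by the original equations.
SeaLevel = -4 if Temp >= 3 else 7  [with Temp=-3]  = 7

7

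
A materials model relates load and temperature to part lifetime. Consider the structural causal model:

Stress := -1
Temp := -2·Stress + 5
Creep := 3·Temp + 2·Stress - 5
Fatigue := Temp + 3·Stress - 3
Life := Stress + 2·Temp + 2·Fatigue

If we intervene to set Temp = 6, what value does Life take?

11

do(Temp=6) replaces the equation Temp := -2·Stress + 5 with the constant Temp = 6.
Fatigue = Temp + 3·Stress - 3  [with Temp=6, Stress=-1]  = 0
Life = Stress + 2·Temp + 2·Fatigue  [with Stress=-1, Temp=6, Fatigue=0]  = 11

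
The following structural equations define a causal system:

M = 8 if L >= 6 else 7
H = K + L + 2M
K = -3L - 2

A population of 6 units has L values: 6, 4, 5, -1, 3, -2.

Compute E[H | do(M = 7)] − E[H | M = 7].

-1.4

Under do(M=7), M's equation is replaced by M=7 for every unit. Per-unit H: 0, 4, 2, 14, 6, 16. Mean = 7.
E[H|M=7] averages over only the 5 units with M=7 (L = 4, 5, -1, 3, -2): H = 4, 2, 14, 6, 16, mean 8.4.
Difference = 7 − 8.4 = -1.4.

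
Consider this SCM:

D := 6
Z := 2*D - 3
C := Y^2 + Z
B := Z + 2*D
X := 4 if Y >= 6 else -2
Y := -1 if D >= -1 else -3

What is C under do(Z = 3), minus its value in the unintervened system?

-6

do(Z=3) replaces the equation Z := 2*D - 3 with the constant Z = 3.
Y = -1 if D >= -1 else -3  [with D=6]  = -1
C = Y^2 + Z  [with Y=-1, Z=3]  = 4
Without intervention: Y = -1 if D >= -1 else -3  [with D=6]  = -1; Z = 2*D - 3  [with D=6]  = 9; C = Y^2 + Z  [with Y=-1, Z=9]  = 10.
Change = 4 − 10 = -6.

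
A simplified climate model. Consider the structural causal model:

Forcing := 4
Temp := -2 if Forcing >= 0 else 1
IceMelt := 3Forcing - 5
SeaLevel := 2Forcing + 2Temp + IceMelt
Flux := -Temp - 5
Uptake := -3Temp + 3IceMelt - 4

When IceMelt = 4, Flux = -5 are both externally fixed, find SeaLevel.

The joint intervention fixes IceMelt = 4, Flux = -5, removing each variable's own equation.
Temp = -2 if Forcing >= 0 else 1  [with Forcing=4]  = -2
SeaLevel = 2Forcing + 2Temp + IceMelt  [with Forcing=4, Temp=-2, IceMelt=4]  = 8

8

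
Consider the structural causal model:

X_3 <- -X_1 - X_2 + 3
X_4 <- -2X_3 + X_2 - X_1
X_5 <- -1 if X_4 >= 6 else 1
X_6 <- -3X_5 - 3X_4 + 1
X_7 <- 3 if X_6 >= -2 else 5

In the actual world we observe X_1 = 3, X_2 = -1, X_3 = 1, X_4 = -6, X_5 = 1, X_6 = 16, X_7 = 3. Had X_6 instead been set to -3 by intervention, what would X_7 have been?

Intervening sets X_6 = -3 and removes its equation (X_6 <- -3X_5 - 3X_4 + 1).
X_7 = 3 if X_6 >= -2 else 5  [with X_6=-3]  = 5

5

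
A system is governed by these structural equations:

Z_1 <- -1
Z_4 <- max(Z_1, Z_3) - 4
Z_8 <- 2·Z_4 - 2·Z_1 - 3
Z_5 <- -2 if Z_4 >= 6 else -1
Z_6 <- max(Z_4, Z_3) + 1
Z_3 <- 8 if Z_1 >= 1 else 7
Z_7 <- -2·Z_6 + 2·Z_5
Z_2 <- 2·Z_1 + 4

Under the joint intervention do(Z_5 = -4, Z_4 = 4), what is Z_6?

Setting Z_5 = -4, Z_4 = 4 by intervention discards those variables' equations.
Z_3 = 8 if Z_1 >= 1 else 7  [with Z_1=-1]  = 7
Z_6 = max(Z_4, Z_3) + 1  [with Z_4=4, Z_3=7]  = 8

8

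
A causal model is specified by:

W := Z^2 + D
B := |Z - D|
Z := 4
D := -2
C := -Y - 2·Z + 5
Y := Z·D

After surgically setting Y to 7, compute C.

-10

Under do(Y=7), the mechanism Y := Z·D is discarded; Y is fixed at 7.
C = -Y - 2·Z + 5  [with Y=7, Z=4]  = -10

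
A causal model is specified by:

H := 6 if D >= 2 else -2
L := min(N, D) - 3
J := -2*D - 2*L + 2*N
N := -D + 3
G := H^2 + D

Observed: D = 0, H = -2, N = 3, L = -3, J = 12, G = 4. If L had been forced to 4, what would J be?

-2

Intervening sets L = 4 and removes its equation (L := min(N, D) - 3).
N = -D + 3  [with D=0]  = 3
J = -2*D - 2*L + 2*N  [with D=0, L=4, N=3]  = -2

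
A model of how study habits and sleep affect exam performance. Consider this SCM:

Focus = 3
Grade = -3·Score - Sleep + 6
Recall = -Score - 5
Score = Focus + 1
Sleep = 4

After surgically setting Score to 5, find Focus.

Under do(Score=5), the mechanism Score = Focus + 1 is discarded; Score is fixed at 5.
Since Focus is not a descendant of the intervened variable, it is unaffected.

3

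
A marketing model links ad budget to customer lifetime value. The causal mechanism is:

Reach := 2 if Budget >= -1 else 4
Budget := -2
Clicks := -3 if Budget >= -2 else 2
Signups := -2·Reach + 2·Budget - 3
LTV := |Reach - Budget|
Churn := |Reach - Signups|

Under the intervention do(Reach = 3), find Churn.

16

do(Reach=3) replaces the equation Reach := 2 if Budget >= -1 else 4 with the constant Reach = 3.
Signups = -2·Reach + 2·Budget - 3  [with Reach=3, Budget=-2]  = -13
Churn = |Reach - Signups|  [with Reach=3, Signups=-13]  = 16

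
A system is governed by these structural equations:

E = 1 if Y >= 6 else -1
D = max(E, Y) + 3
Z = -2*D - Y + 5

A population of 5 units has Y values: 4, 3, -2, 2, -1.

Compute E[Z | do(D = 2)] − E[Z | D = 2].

-2.7

The intervention sets D=2 in all 5 units regardless of Y. Recomputing Z per unit gives -3, -2, 3, -1, 2; average -0.2.
Observing D=2 restricts to units where D's equation naturally yields 2: Y ∈ {-2, -1}. In that subpopulation Z = 3, 2, mean 2.5.
Difference = -0.2 − 2.5 = -2.7.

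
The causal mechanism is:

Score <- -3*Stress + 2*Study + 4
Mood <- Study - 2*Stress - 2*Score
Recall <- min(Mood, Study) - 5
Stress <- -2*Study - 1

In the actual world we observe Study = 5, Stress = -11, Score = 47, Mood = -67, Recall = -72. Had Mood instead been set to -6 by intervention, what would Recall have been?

Intervening sets Mood = -6 and removes its equation (Mood <- Study - 2*Stress - 2*Score).
Recall = min(Mood, Study) - 5  [with Mood=-6, Study=5]  = -11

-11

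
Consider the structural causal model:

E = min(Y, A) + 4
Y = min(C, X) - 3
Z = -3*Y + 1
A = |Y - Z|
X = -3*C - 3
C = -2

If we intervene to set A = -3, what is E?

-1

The intervention breaks the incoming arrows to A: A = |Y - Z| no longer applies, and A = -3.
X = -3*C - 3  [with C=-2]  = 3
Y = min(C, X) - 3  [with C=-2, X=3]  = -5
E = min(Y, A) + 4  [with Y=-5, A=-3]  = -1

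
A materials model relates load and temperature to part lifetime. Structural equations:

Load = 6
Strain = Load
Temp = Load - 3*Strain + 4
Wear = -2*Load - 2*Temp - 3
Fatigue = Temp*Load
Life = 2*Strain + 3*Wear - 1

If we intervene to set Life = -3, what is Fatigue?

do(Life=-3) replaces the equation Life = 2*Strain + 3*Wear - 1 with the constant Life = -3.
Since Fatigue is not a descendant of the intervened variable, it is unaffected.
Strain = Load  [with Load=6]  = 6
Temp = Load - 3*Strain + 4  [with Load=6, Strain=6]  = -8
Fatigue = Temp*Load  [with Temp=-8, Load=6]  = -48

-48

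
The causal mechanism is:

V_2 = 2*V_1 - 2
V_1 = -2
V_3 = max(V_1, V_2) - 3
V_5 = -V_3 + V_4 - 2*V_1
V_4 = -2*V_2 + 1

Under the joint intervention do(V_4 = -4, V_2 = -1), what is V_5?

4

The joint intervention fixes V_4 = -4, V_2 = -1, removing each variable's own equation.
V_3 = max(V_1, V_2) - 3  [with V_1=-2, V_2=-1]  = -4
V_5 = -V_3 + V_4 - 2*V_1  [with V_3=-4, V_4=-4, V_1=-2]  = 4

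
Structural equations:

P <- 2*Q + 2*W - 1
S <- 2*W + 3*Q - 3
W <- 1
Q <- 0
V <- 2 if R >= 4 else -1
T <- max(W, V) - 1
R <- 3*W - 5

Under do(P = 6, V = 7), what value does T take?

6

Setting P = 6, V = 7 by intervention discards those variables' equations.
T = max(W, V) - 1  [with W=1, V=7]  = 6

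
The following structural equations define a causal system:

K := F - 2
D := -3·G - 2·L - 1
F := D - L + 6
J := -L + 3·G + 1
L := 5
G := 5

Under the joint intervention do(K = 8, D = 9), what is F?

Under do(K = 8, D = 9), each intervened variable's structural equation is replaced by its fixed value.
F = D - L + 6  [with D=9, L=5]  = 10

10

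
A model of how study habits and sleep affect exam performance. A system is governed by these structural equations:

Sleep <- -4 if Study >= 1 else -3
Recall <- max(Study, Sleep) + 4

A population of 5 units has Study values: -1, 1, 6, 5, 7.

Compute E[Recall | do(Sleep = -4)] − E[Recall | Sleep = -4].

Every unit gets Sleep=-4 under the intervention. Recall values become 3, 5, 10, 9, 11; E[Recall|do(Sleep=-4)] = 7.6.
E[Recall|Sleep=-4] averages over only the 4 units with Sleep=-4 (Study = 1, 6, 5, 7): Recall = 5, 10, 9, 11, mean 8.75.
Difference = 7.6 − 8.75 = -1.15.

-1.15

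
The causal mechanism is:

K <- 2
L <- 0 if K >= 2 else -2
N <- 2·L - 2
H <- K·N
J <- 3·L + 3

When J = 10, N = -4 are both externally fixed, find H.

-8

Under do(J = 10, N = -4), each intervened variable's structural equation is replaced by its fixed value.
H = K·N  [with K=2, N=-4]  = -8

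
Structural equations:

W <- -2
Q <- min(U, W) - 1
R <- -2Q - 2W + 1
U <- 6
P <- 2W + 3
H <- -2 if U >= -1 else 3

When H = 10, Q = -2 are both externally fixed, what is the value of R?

The joint intervention fixes H = 10, Q = -2, removing each variable's own equation.
R = -2Q - 2W + 1  [with Q=-2, W=-2]  = 9

9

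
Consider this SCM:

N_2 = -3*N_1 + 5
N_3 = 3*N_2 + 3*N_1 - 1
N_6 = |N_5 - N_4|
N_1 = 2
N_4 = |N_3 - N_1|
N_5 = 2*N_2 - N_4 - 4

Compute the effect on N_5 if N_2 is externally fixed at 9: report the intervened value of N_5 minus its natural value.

-10

do(N_2=9) replaces the equation N_2 = -3*N_1 + 5 with the constant N_2 = 9.
N_3 = 3*N_2 + 3*N_1 - 1  [with N_2=9, N_1=2]  = 32
N_4 = |N_3 - N_1|  [with N_3=32, N_1=2]  = 30
N_5 = 2*N_2 - N_4 - 4  [with N_2=9, N_4=30]  = -16
Without intervention: N_2 = -3*N_1 + 5  [with N_1=2]  = -1; N_3 = 3*N_2 + 3*N_1 - 1  [with N_2=-1, N_1=2]  = 2; N_4 = |N_3 - N_1|  [with N_3=2, N_1=2]  = 0; N_5 = 2*N_2 - N_4 - 4  [with N_2=-1, N_4=0]  = -6.
Change = -16 − (-6) = -10.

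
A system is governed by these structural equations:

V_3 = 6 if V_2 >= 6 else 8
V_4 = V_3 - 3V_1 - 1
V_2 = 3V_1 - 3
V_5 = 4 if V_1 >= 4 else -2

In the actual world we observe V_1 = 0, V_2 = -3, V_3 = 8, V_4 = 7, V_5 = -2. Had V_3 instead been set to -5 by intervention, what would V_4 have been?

The intervention breaks the incoming arrows to V_3: V_3 = 6 if V_2 >= 6 else 8 no longer applies, and V_3 = -5.
V_4 = V_3 - 3V_1 - 1  [with V_3=-5, V_1=0]  = -6

-6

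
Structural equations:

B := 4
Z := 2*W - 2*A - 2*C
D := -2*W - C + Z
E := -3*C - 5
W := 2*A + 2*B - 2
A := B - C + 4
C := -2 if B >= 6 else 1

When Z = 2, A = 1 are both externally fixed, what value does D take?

Under do(Z = 2, A = 1), each intervened variable's structural equation is replaced by its fixed value.
C = -2 if B >= 6 else 1  [with B=4]  = 1
W = 2*A + 2*B - 2  [with A=1, B=4]  = 8
D = -2*W - C + Z  [with W=8, C=1, Z=2]  = -15

-15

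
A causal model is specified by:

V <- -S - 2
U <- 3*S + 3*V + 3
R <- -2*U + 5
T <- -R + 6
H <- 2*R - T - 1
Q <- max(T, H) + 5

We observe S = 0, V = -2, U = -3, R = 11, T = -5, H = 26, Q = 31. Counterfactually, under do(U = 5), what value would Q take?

16

The intervention breaks the incoming arrows to U: U <- 3*S + 3*V + 3 no longer applies, and U = 5.
R = -2*U + 5  [with U=5]  = -5
T = -R + 6  [with R=-5]  = 11
H = 2*R - T - 1  [with R=-5, T=11]  = -22
Q = max(T, H) + 5  [with T=11, H=-22]  = 16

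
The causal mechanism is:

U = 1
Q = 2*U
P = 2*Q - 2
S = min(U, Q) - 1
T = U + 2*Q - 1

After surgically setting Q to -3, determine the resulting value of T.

do(Q=-3) replaces the equation Q = 2*U with the constant Q = -3.
T = U + 2*Q - 1  [with U=1, Q=-3]  = -6

-6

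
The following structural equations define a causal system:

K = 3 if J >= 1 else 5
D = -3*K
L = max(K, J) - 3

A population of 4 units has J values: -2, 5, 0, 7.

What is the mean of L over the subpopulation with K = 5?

2

Conditioning on K=5 selects the 2 unit(s) with J ∈ {-2, 0}. Their L values: 2, 2. Mean = 2.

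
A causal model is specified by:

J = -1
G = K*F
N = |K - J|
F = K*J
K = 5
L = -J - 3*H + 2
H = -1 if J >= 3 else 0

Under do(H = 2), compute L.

-3

The intervention breaks the incoming arrows to H: H = -1 if J >= 3 else 0 no longer applies, and H = 2.
L = -J - 3*H + 2  [with J=-1, H=2]  = -3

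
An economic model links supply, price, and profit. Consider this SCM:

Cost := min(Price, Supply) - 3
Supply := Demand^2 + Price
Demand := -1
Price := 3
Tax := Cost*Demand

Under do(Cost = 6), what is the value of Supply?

Under do(Cost=6), the mechanism Cost := min(Price, Supply) - 3 is discarded; Cost is fixed at 6.
Since Supply is not a descendant of the intervened variable, it is unaffected.
Supply = Demand^2 + Price  [with Demand=-1, Price=3]  = 4

4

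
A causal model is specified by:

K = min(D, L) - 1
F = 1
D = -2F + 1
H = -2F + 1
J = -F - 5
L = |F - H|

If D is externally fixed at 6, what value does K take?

Under do(D=6), the mechanism D = -2F + 1 is discarded; D is fixed at 6.
H = -2F + 1  [with F=1]  = -1
L = |F - H|  [with F=1, H=-1]  = 2
K = min(D, L) - 1  [with D=6, L=2]  = 1

1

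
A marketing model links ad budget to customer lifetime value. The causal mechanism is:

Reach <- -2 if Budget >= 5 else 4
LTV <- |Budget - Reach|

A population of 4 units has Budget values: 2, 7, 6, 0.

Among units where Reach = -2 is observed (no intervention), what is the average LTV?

8.5

Conditioning on Reach=-2 selects the 2 unit(s) with Budget ∈ {7, 6}. Their LTV values: 9, 8. Mean = 8.5.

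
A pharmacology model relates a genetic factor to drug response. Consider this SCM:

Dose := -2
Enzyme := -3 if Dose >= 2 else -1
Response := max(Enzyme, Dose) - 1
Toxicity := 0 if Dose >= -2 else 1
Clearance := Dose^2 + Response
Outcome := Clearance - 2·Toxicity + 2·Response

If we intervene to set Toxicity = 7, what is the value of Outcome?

Under do(Toxicity=7), the mechanism Toxicity := 0 if Dose >= -2 else 1 is discarded; Toxicity is fixed at 7.
Enzyme = -3 if Dose >= 2 else -1  [with Dose=-2]  = -1
Response = max(Enzyme, Dose) - 1  [with Enzyme=-1, Dose=-2]  = -2
Clearance = Dose^2 + Response  [with Dose=-2, Response=-2]  = 2
Outcome = Clearance - 2·Toxicity + 2·Response  [with Clearance=2, Toxicity=7, Response=-2]  = -16

-16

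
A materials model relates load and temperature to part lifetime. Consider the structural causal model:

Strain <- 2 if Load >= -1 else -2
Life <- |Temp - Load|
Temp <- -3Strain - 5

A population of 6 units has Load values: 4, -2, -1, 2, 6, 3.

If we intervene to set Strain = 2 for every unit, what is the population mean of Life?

13

do(Strain=2) breaks Strain's dependence on Load. With Strain=2 fixed, Life across the units is 15, 9, 10, 13, 17, 14, mean 13.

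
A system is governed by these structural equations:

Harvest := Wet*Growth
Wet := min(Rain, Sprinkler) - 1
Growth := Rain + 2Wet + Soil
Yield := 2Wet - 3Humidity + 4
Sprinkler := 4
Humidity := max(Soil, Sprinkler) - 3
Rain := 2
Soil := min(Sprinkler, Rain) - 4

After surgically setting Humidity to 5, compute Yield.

Intervening sets Humidity = 5 and removes its equation (Humidity := max(Soil, Sprinkler) - 3).
Wet = min(Rain, Sprinkler) - 1  [with Rain=2, Sprinkler=4]  = 1
Yield = 2Wet - 3Humidity + 4  [with Wet=1, Humidity=5]  = -9

-9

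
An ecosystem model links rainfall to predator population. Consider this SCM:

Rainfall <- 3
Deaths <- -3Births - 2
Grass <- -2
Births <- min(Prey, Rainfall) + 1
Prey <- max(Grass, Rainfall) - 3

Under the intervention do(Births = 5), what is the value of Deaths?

Intervening sets Births = 5 and removes its equation (Births <- min(Prey, Rainfall) + 1).
Deaths = -3Births - 2  [with Births=5]  = -17

-17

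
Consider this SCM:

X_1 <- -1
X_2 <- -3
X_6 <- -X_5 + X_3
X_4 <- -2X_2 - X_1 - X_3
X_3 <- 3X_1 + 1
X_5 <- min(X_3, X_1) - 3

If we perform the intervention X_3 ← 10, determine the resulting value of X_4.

-3

The intervention breaks the incoming arrows to X_3: X_3 <- 3X_1 + 1 no longer applies, and X_3 = 10.
X_4 = -2X_2 - X_1 - X_3  [with X_2=-3, X_1=-1, X_3=10]  = -3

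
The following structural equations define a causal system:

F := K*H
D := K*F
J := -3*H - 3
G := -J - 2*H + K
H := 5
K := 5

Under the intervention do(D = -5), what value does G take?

do(D=-5) replaces the equation D := K*F with the constant D = -5.
No directed path runs from D to G, so G keeps its natural value.
J = -3*H - 3  [with H=5]  = -18
G = -J - 2*H + K  [with J=-18, H=5, K=5]  = 13

13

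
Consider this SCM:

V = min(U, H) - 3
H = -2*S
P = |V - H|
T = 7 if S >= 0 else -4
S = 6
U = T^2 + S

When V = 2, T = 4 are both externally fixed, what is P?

14

The joint intervention fixes V = 2, T = 4, removing each variable's own equation.
H = -2*S  [with S=6]  = -12
P = |V - H|  [with V=2, H=-12]  = 14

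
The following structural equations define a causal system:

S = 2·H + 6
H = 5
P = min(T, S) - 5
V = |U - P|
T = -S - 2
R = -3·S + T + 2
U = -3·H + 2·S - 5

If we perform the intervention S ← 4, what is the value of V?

1

Under do(S=4), the mechanism S = 2·H + 6 is discarded; S is fixed at 4.
T = -S - 2  [with S=4]  = -6
P = min(T, S) - 5  [with T=-6, S=4]  = -11
U = -3·H + 2·S - 5  [with H=5, S=4]  = -12
V = |U - P|  [with U=-12, P=-11]  = 1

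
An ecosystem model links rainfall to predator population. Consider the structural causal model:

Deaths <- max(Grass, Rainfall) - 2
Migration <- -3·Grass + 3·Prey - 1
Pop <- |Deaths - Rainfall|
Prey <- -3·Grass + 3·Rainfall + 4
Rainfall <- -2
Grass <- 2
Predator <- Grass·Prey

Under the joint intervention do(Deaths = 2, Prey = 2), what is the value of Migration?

The joint intervention fixes Deaths = 2, Prey = 2, removing each variable's own equation.
Migration = -3·Grass + 3·Prey - 1  [with Grass=2, Prey=2]  = -1

-1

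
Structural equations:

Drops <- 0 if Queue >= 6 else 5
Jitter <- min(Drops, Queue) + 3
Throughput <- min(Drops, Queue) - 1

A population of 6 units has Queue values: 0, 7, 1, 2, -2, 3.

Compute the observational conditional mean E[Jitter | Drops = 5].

Observing Drops=5 restricts to units where Drops's equation naturally yields 5: Queue ∈ {0, 1, 2, -2, 3}. In that subpopulation Jitter = 3, 4, 5, 1, 6, mean 3.8.

3.8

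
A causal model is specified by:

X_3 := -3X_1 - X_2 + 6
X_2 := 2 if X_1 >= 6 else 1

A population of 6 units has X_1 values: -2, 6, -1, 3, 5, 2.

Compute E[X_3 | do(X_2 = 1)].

Under do(X_2=1), X_2's equation is replaced by X_2=1 for every unit. Per-unit X_3: 11, -13, 8, -4, -10, -1. Mean = -1.5.

-1.5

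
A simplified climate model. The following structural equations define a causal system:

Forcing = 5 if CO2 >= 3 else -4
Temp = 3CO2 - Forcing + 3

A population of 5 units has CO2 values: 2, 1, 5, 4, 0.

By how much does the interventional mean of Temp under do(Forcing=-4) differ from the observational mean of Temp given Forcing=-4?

Every unit gets Forcing=-4 under the intervention. Temp values become 13, 10, 22, 19, 7; E[Temp|do(Forcing=-4)] = 14.2.
Conditioning on Forcing=-4 selects the 3 unit(s) with CO2 ∈ {2, 1, 0}. Their Temp values: 13, 10, 7. Mean = 10.
Difference = 14.2 − 10 = 4.2.

4.2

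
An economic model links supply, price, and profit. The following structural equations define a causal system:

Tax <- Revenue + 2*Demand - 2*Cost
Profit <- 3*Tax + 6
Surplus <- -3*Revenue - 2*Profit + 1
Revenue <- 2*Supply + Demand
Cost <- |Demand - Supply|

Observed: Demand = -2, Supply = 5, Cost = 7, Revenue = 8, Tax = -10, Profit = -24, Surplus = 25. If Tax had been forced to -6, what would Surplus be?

Under do(Tax=-6), the mechanism Tax <- Revenue + 2*Demand - 2*Cost is discarded; Tax is fixed at -6.
Revenue = 2*Supply + Demand  [with Supply=5, Demand=-2]  = 8
Profit = 3*Tax + 6  [with Tax=-6]  = -12
Surplus = -3*Revenue - 2*Profit + 1  [with Revenue=8, Profit=-12]  = 1

1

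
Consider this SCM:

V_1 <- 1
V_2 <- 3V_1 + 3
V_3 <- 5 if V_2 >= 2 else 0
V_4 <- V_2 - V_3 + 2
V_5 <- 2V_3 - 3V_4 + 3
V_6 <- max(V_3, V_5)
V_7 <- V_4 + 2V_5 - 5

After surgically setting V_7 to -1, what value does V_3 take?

Intervening sets V_7 = -1 and removes its equation (V_7 <- V_4 + 2V_5 - 5).
V_3 is not downstream of the intervention, so its value is determined by the original equations.
V_2 = 3V_1 + 3  [with V_1=1]  = 6
V_3 = 5 if V_2 >= 2 else 0  [with V_2=6]  = 5

5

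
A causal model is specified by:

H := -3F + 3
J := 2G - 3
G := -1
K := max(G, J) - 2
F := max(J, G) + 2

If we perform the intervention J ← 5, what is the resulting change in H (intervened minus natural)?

do(J=5) replaces the equation J := 2G - 3 with the constant J = 5.
F = max(J, G) + 2  [with J=5, G=-1]  = 7
H = -3F + 3  [with F=7]  = -18
Without intervention: J = 2G - 3  [with G=-1]  = -5; F = max(J, G) + 2  [with J=-5, G=-1]  = 1; H = -3F + 3  [with F=1]  = 0.
Change = -18 − 0 = -18.

-18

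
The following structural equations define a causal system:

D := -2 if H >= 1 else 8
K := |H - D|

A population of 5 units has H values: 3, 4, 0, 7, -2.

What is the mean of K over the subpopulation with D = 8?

9

Observing D=8 restricts to units where D's equation naturally yields 8: H ∈ {0, -2}. In that subpopulation K = 8, 10, mean 9.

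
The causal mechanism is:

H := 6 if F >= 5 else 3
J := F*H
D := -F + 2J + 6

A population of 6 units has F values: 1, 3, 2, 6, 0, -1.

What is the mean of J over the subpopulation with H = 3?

3

Observing H=3 restricts to units where H's equation naturally yields 3: F ∈ {1, 3, 2, 0, -1}. In that subpopulation J = 3, 9, 6, 0, -3, mean 3.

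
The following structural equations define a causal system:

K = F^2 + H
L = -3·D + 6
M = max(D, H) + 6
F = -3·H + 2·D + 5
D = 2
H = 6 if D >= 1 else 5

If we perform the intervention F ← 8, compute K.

Under do(F=8), the mechanism F = -3·H + 2·D + 5 is discarded; F is fixed at 8.
H = 6 if D >= 1 else 5  [with D=2]  = 6
K = F^2 + H  [with F=8, H=6]  = 70

70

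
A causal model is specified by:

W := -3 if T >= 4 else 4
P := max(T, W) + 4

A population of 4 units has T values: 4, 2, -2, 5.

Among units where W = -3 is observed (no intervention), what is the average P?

E[P|W=-3] averages over only the 2 units with W=-3 (T = 4, 5): P = 8, 9, mean 8.5.

8.5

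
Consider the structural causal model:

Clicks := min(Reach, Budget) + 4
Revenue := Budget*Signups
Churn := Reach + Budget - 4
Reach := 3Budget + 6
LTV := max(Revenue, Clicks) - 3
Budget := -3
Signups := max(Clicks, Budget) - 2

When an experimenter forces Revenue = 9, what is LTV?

6

Intervening sets Revenue = 9 and removes its equation (Revenue := Budget*Signups).
Reach = 3Budget + 6  [with Budget=-3]  = -3
Clicks = min(Reach, Budget) + 4  [with Reach=-3, Budget=-3]  = 1
LTV = max(Revenue, Clicks) - 3  [with Revenue=9, Clicks=1]  = 6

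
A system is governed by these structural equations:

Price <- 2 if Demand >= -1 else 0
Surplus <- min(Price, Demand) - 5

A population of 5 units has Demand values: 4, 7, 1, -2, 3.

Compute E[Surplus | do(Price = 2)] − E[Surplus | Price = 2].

-0.75

The intervention sets Price=2 in all 5 units regardless of Demand. Recomputing Surplus per unit gives -3, -3, -4, -7, -3; average -4.
E[Surplus|Price=2] averages over only the 4 units with Price=2 (Demand = 4, 7, 1, 3): Surplus = -3, -3, -4, -3, mean -3.25.
Difference = -4 − (-3.25) = -0.75.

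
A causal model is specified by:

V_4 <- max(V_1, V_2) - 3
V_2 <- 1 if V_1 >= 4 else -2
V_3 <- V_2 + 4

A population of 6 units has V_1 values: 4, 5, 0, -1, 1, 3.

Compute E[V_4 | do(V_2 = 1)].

-0.5

The intervention sets V_2=1 in all 6 units regardless of V_1. Recomputing V_4 per unit gives 1, 2, -2, -2, -2, 0; average -0.5.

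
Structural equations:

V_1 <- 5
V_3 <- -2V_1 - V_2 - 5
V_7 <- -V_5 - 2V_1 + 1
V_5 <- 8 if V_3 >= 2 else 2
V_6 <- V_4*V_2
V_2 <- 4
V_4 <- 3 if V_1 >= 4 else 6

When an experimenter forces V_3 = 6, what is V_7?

-17

The intervention breaks the incoming arrows to V_3: V_3 <- -2V_1 - V_2 - 5 no longer applies, and V_3 = 6.
V_5 = 8 if V_3 >= 2 else 2  [with V_3=6]  = 8
V_7 = -V_5 - 2V_1 + 1  [with V_5=8, V_1=5]  = -17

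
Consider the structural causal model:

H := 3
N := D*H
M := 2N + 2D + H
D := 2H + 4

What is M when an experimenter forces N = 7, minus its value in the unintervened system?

The intervention breaks the incoming arrows to N: N := D*H no longer applies, and N = 7.
D = 2H + 4  [with H=3]  = 10
M = 2N + 2D + H  [with N=7, D=10, H=3]  = 37
Without intervention: D = 2H + 4  [with H=3]  = 10; N = D*H  [with D=10, H=3]  = 30; M = 2N + 2D + H  [with N=30, D=10, H=3]  = 83.
Change = 37 − 83 = -46.

-46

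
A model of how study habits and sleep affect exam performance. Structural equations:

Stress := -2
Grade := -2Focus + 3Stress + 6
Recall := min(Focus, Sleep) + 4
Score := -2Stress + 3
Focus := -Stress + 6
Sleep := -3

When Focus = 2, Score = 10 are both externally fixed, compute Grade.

-4

Setting Focus = 2, Score = 10 by intervention discards those variables' equations.
Grade = -2Focus + 3Stress + 6  [with Focus=2, Stress=-2]  = -4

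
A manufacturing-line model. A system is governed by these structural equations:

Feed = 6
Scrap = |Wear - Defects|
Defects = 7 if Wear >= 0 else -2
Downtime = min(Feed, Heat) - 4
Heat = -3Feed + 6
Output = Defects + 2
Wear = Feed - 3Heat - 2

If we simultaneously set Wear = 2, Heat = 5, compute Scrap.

Setting Wear = 2, Heat = 5 by intervention discards those variables' equations.
Defects = 7 if Wear >= 0 else -2  [with Wear=2]  = 7
Scrap = |Wear - Defects|  [with Wear=2, Defects=7]  = 5

5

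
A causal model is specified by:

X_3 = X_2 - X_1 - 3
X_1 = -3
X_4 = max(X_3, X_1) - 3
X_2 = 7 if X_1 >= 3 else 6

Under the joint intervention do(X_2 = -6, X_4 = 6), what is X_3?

-6

The joint intervention fixes X_2 = -6, X_4 = 6, removing each variable's own equation.
X_3 = X_2 - X_1 - 3  [with X_2=-6, X_1=-3]  = -6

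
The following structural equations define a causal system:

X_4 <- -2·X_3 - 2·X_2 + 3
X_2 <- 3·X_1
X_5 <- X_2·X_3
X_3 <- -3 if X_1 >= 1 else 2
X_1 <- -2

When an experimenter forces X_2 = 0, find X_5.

do(X_2=0) replaces the equation X_2 <- 3·X_1 with the constant X_2 = 0.
X_3 = -3 if X_1 >= 1 else 2  [with X_1=-2]  = 2
X_5 = X_2·X_3  [with X_2=0, X_3=2]  = 0

0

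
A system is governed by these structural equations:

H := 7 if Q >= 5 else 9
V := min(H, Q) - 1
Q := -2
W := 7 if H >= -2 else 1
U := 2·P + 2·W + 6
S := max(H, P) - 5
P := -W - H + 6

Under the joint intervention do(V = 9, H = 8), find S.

Setting V = 9, H = 8 by intervention discards those variables' equations.
W = 7 if H >= -2 else 1  [with H=8]  = 7
P = -W - H + 6  [with W=7, H=8]  = -9
S = max(H, P) - 5  [with H=8, P=-9]  = 3

3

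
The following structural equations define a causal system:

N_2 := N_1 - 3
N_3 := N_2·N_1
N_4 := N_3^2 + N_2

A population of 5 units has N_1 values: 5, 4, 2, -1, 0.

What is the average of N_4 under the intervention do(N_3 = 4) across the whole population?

Every unit gets N_3=4 under the intervention. N_4 values become 18, 17, 15, 12, 13; E[N_4|do(N_3=4)] = 15.

15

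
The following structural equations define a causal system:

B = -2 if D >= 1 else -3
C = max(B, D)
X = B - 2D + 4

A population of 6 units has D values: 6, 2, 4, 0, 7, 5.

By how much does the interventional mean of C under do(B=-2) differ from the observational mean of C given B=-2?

-0.8

do(B=-2) breaks B's dependence on D. With B=-2 fixed, C across the units is 6, 2, 4, 0, 7, 5, mean 4.
Observing B=-2 restricts to units where B's equation naturally yields -2: D ∈ {6, 2, 4, 7, 5}. In that subpopulation C = 6, 2, 4, 7, 5, mean 4.8.
Difference = 4 − 4.8 = -0.8.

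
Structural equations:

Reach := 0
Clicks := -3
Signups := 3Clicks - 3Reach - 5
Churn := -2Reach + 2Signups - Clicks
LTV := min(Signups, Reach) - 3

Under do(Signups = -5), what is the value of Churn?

-7

The intervention breaks the incoming arrows to Signups: Signups := 3Clicks - 3Reach - 5 no longer applies, and Signups = -5.
Churn = -2Reach + 2Signups - Clicks  [with Reach=0, Signups=-5, Clicks=-3]  = -7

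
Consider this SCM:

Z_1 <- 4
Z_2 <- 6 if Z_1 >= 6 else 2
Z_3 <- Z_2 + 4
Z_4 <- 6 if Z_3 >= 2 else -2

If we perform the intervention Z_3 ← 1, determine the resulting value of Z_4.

The intervention breaks the incoming arrows to Z_3: Z_3 <- Z_2 + 4 no longer applies, and Z_3 = 1.
Z_4 = 6 if Z_3 >= 2 else -2  [with Z_3=1]  = -2

-2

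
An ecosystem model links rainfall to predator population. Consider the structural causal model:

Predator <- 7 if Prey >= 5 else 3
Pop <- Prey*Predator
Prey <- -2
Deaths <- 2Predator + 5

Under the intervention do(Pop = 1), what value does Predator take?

The intervention breaks the incoming arrows to Pop: Pop <- Prey*Predator no longer applies, and Pop = 1.
Since Predator is not a descendant of the intervened variable, it is unaffected.
Predator = 7 if Prey >= 5 else 3  [with Prey=-2]  = 3

3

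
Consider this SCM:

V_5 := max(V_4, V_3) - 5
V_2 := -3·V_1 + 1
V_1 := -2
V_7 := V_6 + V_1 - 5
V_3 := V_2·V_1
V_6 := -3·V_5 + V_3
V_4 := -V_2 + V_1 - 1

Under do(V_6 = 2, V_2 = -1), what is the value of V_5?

The joint intervention fixes V_6 = 2, V_2 = -1, removing each variable's own equation.
V_3 = V_2·V_1  [with V_2=-1, V_1=-2]  = 2
V_4 = -V_2 + V_1 - 1  [with V_2=-1, V_1=-2]  = -2
V_5 = max(V_4, V_3) - 5  [with V_4=-2, V_3=2]  = -3

-3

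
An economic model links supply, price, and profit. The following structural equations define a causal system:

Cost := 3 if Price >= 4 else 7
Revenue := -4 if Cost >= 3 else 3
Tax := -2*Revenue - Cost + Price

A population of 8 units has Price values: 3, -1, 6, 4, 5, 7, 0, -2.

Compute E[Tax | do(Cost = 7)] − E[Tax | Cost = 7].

2.75

Under do(Cost=7), Cost's equation is replaced by Cost=7 for every unit. Per-unit Tax: 4, 0, 7, 5, 6, 8, 1, -1. Mean = 3.75.
Observing Cost=7 restricts to units where Cost's equation naturally yields 7: Price ∈ {3, -1, 0, -2}. In that subpopulation Tax = 4, 0, 1, -1, mean 1.
Difference = 3.75 − 1 = 2.75.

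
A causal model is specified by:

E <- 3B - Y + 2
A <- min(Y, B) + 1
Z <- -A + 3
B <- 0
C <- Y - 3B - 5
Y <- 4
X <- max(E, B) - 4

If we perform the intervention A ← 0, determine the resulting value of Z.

3

Intervening sets A = 0 and removes its equation (A <- min(Y, B) + 1).
Z = -A + 3  [with A=0]  = 3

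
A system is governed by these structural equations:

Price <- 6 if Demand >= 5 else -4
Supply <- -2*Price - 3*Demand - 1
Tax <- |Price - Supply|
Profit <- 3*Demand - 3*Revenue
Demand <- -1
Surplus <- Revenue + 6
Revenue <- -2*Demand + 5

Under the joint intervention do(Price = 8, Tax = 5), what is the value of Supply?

Under do(Price = 8, Tax = 5), each intervened variable's structural equation is replaced by its fixed value.
Supply = -2*Price - 3*Demand - 1  [with Price=8, Demand=-1]  = -14

-14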